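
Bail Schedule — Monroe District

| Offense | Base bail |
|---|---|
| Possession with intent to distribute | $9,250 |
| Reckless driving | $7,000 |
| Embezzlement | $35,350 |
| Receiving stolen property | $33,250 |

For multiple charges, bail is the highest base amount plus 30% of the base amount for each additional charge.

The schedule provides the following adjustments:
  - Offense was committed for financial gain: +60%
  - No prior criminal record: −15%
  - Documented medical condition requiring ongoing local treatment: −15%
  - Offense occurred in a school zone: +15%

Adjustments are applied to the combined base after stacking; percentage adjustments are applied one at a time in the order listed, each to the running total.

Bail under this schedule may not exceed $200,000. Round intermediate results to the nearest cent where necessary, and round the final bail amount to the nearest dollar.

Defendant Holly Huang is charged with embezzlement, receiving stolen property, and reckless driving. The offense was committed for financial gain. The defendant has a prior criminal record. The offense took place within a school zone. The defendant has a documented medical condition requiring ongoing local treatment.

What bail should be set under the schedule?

Base amounts from the schedule: embezzlement $35,350; receiving stolen property $33,250; reckless driving $7,000.
Stacking rule: highest base plus 30% of each additional charge. Highest is embezzlement at $35,350. Additional: $33,250 × 30% = $9,975; $7,000 × 30% = $2,100. Combined base = $35,350 + $12,075 = $47,425.
Offense was committed for financial gain (+60%): $47,425 × 1.6 = $75,880.
Documented medical condition requiring ongoing local treatment (−15%): $75,880 × 0.85 = $64,498.
Offense occurred in a school zone (+15%): $64,498 × 1.15 = $74,172.70.
$74,172.70 is within the $200,000 maximum.
Rounded to the nearest dollar: $74,173.

$74,173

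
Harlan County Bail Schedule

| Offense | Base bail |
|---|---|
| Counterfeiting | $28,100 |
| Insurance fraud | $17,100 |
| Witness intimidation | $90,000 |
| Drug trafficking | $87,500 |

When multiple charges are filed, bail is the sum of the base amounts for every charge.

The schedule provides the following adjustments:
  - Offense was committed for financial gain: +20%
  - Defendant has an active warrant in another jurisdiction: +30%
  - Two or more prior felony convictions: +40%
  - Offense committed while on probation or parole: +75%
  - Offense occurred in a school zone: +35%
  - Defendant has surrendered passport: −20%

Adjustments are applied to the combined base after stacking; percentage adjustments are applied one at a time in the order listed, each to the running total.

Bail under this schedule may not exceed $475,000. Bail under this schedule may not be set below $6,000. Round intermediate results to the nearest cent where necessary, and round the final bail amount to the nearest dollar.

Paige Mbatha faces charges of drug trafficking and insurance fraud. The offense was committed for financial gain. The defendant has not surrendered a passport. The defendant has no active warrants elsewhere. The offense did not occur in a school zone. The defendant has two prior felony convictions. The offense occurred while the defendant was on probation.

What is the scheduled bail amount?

Base amounts from the schedule: drug trafficking $87,500; insurance fraud $17,100.
Stacking rule: sum of all bases. $87,500 + $17,100 = $104,600.
Offense was committed for financial gain (+20%): $104,600 × 1.2 = $125,520.
Two or more prior felony convictions (+40%): $125,520 × 1.4 = $175,728.
Offense committed while on probation or parole (+75%): $175,728 × 1.75 = $307,524.
$307,524 is within the $475,000 maximum.
$307,524 is at or above the $6,000 minimum.

$307,524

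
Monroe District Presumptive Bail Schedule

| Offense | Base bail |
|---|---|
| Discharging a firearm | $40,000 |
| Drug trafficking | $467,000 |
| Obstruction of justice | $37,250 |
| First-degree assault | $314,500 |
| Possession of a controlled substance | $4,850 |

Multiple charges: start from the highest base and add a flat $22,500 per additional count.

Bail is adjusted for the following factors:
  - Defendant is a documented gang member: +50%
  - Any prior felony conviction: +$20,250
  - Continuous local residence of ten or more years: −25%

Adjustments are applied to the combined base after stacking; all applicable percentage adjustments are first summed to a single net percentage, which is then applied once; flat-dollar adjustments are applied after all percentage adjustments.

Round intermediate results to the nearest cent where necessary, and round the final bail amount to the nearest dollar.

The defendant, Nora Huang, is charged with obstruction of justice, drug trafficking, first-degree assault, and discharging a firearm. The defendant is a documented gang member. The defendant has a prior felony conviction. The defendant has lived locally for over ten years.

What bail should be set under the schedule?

$688,375

Base amounts from the schedule: obstruction of justice $37,250; drug trafficking $467,000; first-degree assault $314,500; discharging a firearm $40,000.
Stacking rule: highest base plus $22,500 per additional charge. Highest is drug trafficking at $467,000; 3 additional charges → +$67,500. Combined base = $534,500.
Net percentage adjustment: +50% −25% = +25%. $534,500 × 1.25 = $668,125.
Any prior felony conviction (+$20,250 flat): $668,125 + $20,250 = $688,375.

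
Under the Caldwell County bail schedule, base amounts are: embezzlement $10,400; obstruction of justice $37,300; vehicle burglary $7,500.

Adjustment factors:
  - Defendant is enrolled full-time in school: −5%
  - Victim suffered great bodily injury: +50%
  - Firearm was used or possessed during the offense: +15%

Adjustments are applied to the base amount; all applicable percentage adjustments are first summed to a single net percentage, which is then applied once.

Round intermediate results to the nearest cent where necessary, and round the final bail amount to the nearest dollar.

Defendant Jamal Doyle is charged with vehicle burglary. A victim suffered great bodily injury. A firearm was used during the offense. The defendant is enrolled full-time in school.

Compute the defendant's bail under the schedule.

Base amounts from the schedule: vehicle burglary $7,500.
Single charge. Combined base = $7,500.
Net percentage adjustment: −5% +50% +15% = +60%. $7,500 × 1.6 = $12,000.

$12,000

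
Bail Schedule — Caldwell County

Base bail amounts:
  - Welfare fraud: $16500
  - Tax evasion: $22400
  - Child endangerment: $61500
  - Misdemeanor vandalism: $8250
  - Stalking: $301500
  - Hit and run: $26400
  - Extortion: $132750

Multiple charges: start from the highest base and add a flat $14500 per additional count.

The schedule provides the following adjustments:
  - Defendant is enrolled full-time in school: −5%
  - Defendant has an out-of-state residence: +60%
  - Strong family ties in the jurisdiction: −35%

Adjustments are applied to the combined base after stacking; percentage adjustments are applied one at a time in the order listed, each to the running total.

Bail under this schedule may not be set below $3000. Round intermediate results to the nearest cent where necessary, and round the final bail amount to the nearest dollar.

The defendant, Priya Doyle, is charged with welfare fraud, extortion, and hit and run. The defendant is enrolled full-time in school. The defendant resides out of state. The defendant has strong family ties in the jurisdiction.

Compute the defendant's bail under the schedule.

Base amounts from the schedule: welfare fraud $16500; extortion $132750; hit and run $26400.
Stacking rule: highest base plus $14500 per additional charge. Highest is extortion at $132750; 2 additional charges → +$29000. Combined base = $161750.
Defendant is enrolled full-time in school (−5%): $161750 × 0.95 = $153662.50.
Defendant has an out-of-state residence (+60%): $153662.50 × 1.6 = $245860.
Strong family ties in the jurisdiction (−35%): $245860 × 0.65 = $159809.
$159809 is at or above the $3000 minimum.

$159809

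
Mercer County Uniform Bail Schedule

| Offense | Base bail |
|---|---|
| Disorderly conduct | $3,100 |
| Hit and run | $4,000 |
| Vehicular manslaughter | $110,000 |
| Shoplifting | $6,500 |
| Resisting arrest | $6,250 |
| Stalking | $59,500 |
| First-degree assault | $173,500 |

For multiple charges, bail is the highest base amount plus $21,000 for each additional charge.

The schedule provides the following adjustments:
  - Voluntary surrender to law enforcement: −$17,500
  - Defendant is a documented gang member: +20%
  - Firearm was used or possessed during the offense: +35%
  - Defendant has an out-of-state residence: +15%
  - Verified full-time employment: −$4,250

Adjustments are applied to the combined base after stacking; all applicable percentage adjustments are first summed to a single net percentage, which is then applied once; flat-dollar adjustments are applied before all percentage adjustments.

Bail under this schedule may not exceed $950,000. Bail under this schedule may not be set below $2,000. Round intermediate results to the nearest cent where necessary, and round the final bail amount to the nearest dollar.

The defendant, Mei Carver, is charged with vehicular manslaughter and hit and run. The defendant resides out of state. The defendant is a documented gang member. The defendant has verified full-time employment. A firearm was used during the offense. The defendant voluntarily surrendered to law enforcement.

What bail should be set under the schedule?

$185,725

Base amounts from the schedule: vehicular manslaughter $110,000; hit and run $4,000.
Stacking rule: highest base plus $21,000 per additional charge. Highest is vehicular manslaughter at $110,000; 1 additional charge → +$21,000. Combined base = $131,000.
Voluntary surrender to law enforcement (−$17,500 flat): $131,000 − $17,500 = $113,500.
Verified full-time employment (−$4,250 flat): $113,500 − $4,250 = $109,250.
Net percentage adjustment: +20% +35% +15% = +70%. $109,250 × 1.7 = $185,725.
$185,725 is within the $950,000 maximum.
$185,725 is at or above the $2,000 minimum.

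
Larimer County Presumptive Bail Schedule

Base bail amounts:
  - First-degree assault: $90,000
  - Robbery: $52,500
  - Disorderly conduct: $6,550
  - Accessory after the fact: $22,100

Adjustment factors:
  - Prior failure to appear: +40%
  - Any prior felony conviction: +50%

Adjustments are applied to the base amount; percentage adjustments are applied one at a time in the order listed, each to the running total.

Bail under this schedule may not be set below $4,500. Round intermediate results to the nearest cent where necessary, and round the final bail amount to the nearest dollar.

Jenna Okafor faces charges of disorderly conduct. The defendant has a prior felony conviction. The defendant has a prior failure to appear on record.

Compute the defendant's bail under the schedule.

$13,755

Base amounts from the schedule: disorderly conduct $6,550.
Single charge. Combined base = $6,550.
Prior failure to appear (+40%): $6,550 × 1.4 = $9,170.
Any prior felony conviction (+50%): $9,170 × 1.5 = $13,755.
$13,755 is at or above the $4,500 minimum.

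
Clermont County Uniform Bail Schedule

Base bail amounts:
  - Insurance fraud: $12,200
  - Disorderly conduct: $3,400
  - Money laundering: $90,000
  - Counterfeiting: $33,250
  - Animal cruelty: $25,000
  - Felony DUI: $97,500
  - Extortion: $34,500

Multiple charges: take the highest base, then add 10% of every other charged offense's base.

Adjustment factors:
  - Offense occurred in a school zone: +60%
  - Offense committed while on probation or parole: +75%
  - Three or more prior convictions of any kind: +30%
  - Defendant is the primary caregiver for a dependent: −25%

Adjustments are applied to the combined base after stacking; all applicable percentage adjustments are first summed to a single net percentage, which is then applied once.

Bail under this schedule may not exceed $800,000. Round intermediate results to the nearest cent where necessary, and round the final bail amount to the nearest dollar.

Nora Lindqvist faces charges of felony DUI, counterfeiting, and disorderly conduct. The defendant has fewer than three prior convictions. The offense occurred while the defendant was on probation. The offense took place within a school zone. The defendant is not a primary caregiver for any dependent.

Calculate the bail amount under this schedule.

Base amounts from the schedule: felony DUI $97,500; counterfeiting $33,250; disorderly conduct $3,400.
Stacking rule: highest base plus 10% of each additional charge. Highest is felony DUI at $97,500. Additional: $33,250 × 10% = $3,325; $3,400 × 10% = $340. Combined base = $97,500 + $3,665 = $101,165.
Net percentage adjustment: +60% +75% = +135%. $101,165 × 2.35 = $237,737.75.
$237,737.75 is within the $800,000 maximum.
Rounded to the nearest dollar: $237,738.

$237,738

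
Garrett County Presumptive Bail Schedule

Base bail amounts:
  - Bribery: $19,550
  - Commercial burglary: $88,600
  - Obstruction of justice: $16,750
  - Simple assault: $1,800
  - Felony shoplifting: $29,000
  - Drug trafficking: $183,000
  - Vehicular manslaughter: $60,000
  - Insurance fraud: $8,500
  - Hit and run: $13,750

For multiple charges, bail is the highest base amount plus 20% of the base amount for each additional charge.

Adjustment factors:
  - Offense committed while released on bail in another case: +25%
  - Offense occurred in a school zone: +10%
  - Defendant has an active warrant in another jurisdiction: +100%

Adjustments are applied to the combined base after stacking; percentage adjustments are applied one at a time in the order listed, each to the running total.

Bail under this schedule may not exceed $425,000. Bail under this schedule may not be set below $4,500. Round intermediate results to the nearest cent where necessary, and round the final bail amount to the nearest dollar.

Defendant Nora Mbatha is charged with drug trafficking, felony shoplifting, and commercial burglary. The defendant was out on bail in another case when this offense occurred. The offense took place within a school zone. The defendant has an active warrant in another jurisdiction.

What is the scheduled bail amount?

$425,000

Base amounts from the schedule: drug trafficking $183,000; felony shoplifting $29,000; commercial burglary $88,600.
Stacking rule: highest base plus 20% of each additional charge. Highest is drug trafficking at $183,000. Additional: $29,000 × 20% = $5,800; $88,600 × 20% = $17,720. Combined base = $183,000 + $23,520 = $206,520.
Offense committed while released on bail in another case (+25%): $206,520 × 1.25 = $258,150.
Offense occurred in a school zone (+10%): $258,150 × 1.1 = $283,965.
Defendant has an active warrant in another jurisdiction (+100%): $283,965 × 2 = $567,930.
Result $567,930 exceeds the maximum of $425,000; bail is capped at $425,000.
$425,000 is at or above the $4,500 minimum.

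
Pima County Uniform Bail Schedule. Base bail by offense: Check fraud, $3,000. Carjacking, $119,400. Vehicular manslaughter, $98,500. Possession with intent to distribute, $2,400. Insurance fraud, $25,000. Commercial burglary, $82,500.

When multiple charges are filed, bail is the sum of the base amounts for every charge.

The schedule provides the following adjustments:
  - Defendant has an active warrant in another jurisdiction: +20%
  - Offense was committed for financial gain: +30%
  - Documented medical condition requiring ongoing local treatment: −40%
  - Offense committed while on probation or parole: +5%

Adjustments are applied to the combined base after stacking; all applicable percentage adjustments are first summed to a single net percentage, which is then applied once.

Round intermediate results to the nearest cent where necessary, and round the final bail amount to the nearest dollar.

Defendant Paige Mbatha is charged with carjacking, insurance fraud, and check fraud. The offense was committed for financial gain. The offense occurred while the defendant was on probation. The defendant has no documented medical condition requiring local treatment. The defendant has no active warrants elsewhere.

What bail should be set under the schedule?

Base amounts from the schedule: carjacking $119,400; insurance fraud $25,000; check fraud $3,000.
Stacking rule: sum of all bases. $119,400 + $25,000 + $3,000 = $147,400.
Net percentage adjustment: +30% +5% = +35%. $147,400 × 1.35 = $198,990.

$198,990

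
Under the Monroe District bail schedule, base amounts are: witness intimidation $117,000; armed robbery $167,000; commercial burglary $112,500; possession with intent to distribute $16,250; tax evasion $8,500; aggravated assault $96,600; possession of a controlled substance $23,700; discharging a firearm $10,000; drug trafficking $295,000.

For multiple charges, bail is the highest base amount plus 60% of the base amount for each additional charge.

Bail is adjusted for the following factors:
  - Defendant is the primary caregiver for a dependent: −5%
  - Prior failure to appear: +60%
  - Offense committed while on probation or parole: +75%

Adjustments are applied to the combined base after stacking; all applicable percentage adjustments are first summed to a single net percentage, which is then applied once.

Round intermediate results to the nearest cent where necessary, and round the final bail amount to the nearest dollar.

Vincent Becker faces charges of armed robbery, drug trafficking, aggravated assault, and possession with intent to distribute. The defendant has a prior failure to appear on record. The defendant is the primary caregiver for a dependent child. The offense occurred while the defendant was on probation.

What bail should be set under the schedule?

$1,064,693

Base amounts from the schedule: armed robbery $167,000; drug trafficking $295,000; aggravated assault $96,600; possession with intent to distribute $16,250.
Stacking rule: highest base plus 60% of each additional charge. Highest is drug trafficking at $295,000. Additional: $167,000 × 60% = $100,200; $96,600 × 60% = $57,960; $16,250 × 60% = $9,750. Combined base = $295,000 + $167,910 = $462,910.
Net percentage adjustment: −5% +60% +75% = +130%. $462,910 × 2.3 = $1,064,693.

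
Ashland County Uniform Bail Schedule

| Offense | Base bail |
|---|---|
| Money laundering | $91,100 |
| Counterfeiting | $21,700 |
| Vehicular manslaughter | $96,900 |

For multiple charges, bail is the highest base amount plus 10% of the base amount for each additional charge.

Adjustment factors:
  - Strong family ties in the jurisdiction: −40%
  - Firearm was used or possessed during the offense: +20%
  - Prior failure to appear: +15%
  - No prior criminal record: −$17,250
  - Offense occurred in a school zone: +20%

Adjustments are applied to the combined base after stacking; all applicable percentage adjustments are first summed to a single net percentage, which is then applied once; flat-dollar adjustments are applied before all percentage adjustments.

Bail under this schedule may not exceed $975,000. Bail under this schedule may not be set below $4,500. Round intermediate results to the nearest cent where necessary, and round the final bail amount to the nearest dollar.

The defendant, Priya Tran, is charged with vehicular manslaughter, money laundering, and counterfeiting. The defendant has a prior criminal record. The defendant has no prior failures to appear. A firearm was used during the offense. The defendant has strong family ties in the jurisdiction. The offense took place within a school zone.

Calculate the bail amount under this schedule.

$108,180

Base amounts from the schedule: vehicular manslaughter $96,900; money laundering $91,100; counterfeiting $21,700.
Stacking rule: highest base plus 10% of each additional charge. Highest is vehicular manslaughter at $96,900. Additional: $91,100 × 10% = $9,110; $21,700 × 10% = $2,170. Combined base = $96,900 + $11,280 = $108,180.
Net percentage adjustment: −40% +20% +20% = +0%. $108,180 × 1 = $108,180.
$108,180 is within the $975,000 maximum.
$108,180 is at or above the $4,500 minimum.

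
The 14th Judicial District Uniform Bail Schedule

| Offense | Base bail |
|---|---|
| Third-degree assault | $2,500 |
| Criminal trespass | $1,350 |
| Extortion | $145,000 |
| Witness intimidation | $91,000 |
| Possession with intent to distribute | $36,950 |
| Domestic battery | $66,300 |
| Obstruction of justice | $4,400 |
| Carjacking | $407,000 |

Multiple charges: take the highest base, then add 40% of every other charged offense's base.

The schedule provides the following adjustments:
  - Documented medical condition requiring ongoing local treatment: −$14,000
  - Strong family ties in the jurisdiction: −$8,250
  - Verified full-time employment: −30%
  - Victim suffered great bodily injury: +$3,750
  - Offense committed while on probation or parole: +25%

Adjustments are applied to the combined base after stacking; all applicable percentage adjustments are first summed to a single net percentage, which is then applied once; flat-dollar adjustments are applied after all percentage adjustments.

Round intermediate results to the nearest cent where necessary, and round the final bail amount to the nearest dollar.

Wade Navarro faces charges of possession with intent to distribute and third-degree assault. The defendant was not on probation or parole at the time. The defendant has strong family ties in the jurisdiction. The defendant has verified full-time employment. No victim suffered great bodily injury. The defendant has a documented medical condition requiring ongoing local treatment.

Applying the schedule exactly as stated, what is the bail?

$4,315

Base amounts from the schedule: possession with intent to distribute $36,950; third-degree assault $2,500.
Stacking rule: highest base plus 40% of each additional charge. Highest is possession with intent to distribute at $36,950. Additional: $2,500 × 40% = $1,000. Combined base = $36,950 + $1,000 = $37,950.
Verified full-time employment (−30%): $37,950 × 0.7 = $26,565.
Documented medical condition requiring ongoing local treatment (−$14,000 flat): $26,565 − $14,000 = $12,565.
Strong family ties in the jurisdiction (−$8,250 flat): $12,565 − $8,250 = $4,315.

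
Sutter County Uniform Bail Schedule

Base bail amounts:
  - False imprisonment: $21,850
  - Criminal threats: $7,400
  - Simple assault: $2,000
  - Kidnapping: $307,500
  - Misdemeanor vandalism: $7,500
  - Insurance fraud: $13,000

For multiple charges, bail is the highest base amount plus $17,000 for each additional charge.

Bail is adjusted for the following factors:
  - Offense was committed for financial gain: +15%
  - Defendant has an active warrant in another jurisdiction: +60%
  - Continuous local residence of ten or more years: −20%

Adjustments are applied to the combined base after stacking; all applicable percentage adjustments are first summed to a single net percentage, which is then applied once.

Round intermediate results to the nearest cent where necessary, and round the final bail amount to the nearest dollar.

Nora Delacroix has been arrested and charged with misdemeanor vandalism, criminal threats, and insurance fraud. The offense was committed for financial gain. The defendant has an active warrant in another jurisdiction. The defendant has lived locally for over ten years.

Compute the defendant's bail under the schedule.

$72,850

Base amounts from the schedule: misdemeanor vandalism $7,500; criminal threats $7,400; insurance fraud $13,000.
Stacking rule: highest base plus $17,000 per additional charge. Highest is insurance fraud at $13,000; 2 additional charges → +$34,000. Combined base = $47,000.
Net percentage adjustment: +15% +60% −20% = +55%. $47,000 × 1.55 = $72,850.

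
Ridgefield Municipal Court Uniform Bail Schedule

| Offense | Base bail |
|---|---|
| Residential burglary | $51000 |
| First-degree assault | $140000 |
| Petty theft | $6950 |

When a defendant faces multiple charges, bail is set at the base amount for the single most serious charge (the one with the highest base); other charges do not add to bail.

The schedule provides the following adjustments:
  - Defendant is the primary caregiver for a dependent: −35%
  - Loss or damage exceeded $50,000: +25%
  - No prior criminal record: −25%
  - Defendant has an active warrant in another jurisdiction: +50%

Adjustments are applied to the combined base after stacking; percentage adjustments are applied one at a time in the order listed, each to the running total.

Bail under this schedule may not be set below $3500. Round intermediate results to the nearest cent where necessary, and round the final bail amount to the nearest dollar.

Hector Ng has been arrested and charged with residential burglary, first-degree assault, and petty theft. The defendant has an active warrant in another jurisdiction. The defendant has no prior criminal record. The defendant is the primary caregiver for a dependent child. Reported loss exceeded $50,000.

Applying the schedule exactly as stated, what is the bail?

Base amounts from the schedule: residential burglary $51000; first-degree assault $140000; petty theft $6950.
Stacking rule: use the highest base only. Highest is first-degree assault at $140000. Combined base = $140000.
Defendant is the primary caregiver for a dependent (−35%): $140000 × 0.65 = $91000.
Loss or damage exceeded $50,000 (+25%): $91000 × 1.25 = $113750.
No prior criminal record (−25%): $113750 × 0.75 = $85312.50.
Defendant has an active warrant in another jurisdiction (+50%): $85312.50 × 1.5 = $127968.75.
$127968.75 is at or above the $3500 minimum.
Rounded to the nearest dollar: $127969.

$127969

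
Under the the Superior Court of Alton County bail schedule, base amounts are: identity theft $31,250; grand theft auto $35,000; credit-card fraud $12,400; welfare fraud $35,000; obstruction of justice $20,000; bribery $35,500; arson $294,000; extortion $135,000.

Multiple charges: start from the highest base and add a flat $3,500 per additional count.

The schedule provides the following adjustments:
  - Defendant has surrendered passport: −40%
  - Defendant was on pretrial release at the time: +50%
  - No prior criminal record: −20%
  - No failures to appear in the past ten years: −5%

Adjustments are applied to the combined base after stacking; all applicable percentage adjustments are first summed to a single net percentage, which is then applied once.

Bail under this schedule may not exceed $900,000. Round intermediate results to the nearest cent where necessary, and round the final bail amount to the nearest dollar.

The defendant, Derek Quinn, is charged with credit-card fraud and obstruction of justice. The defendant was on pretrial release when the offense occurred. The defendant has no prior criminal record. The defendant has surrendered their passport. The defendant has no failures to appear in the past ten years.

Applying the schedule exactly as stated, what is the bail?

$19,975

Base amounts from the schedule: credit-card fraud $12,400; obstruction of justice $20,000.
Stacking rule: highest base plus $3,500 per additional charge. Highest is obstruction of justice at $20,000; 1 additional charge → +$3,500. Combined base = $23,500.
Net percentage adjustment: −40% +50% −20% −5% = −15%. $23,500 × 0.85 = $19,975.
$19,975 is within the $900,000 maximum.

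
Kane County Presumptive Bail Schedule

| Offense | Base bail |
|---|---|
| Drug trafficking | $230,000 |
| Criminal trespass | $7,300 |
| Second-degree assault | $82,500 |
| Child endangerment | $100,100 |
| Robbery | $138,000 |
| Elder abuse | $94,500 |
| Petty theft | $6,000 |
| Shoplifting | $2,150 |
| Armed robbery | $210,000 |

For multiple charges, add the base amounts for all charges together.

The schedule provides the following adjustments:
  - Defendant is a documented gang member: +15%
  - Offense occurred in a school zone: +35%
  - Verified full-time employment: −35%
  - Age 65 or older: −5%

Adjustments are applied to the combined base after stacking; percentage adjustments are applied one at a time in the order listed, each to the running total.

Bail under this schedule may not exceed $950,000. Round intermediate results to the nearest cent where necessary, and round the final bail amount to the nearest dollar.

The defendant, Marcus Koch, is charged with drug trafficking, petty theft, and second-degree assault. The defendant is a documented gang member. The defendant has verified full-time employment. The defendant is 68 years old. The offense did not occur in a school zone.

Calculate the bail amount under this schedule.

Base amounts from the schedule: drug trafficking $230,000; petty theft $6,000; second-degree assault $82,500.
Stacking rule: sum of all bases. $230,000 + $6,000 + $82,500 = $318,500.
Defendant is a documented gang member (+15%): $318,500 × 1.15 = $366,275.
Verified full-time employment (−35%): $366,275 × 0.65 = $238,078.75.
Age 65 or older (−5%): $238,078.75 × 0.95 = $226,174.81.
$226,174.81 is within the $950,000 maximum.
Rounded to the nearest dollar: $226,175.

$226,175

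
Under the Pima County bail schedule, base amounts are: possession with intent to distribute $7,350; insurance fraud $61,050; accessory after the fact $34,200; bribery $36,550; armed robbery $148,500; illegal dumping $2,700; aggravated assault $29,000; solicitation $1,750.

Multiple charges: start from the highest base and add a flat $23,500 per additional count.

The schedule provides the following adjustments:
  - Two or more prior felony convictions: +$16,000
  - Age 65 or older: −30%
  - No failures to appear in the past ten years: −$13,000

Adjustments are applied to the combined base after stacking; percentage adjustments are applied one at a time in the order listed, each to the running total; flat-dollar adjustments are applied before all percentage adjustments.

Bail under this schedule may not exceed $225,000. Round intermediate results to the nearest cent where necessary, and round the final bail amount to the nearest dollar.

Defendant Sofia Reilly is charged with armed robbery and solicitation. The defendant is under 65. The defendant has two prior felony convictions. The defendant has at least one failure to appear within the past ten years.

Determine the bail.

Base amounts from the schedule: armed robbery $148,500; solicitation $1,750.
Stacking rule: highest base plus $23,500 per additional charge. Highest is armed robbery at $148,500; 1 additional charge → +$23,500. Combined base = $172,000.
Two or more prior felony convictions (+$16,000 flat): $172,000 + $16,000 = $188,000.
$188,000 is within the $225,000 maximum.

$188,000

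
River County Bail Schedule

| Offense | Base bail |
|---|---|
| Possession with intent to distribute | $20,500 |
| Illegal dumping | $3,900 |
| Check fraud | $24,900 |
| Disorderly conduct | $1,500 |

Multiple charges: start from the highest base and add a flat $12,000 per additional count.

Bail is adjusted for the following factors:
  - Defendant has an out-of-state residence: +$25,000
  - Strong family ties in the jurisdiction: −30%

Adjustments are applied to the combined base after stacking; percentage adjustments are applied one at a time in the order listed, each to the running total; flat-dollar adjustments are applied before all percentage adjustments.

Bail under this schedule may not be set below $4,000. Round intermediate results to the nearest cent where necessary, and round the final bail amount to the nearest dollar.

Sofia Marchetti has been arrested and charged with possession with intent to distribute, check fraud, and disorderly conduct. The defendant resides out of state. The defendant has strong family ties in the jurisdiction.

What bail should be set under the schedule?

$51,730

Base amounts from the schedule: possession with intent to distribute $20,500; check fraud $24,900; disorderly conduct $1,500.
Stacking rule: highest base plus $12,000 per additional charge. Highest is check fraud at $24,900; 2 additional charges → +$24,000. Combined base = $48,900.
Defendant has an out-of-state residence (+$25,000 flat): $48,900 + $25,000 = $73,900.
Strong family ties in the jurisdiction (−30%): $73,900 × 0.7 = $51,730.
$51,730 is at or above the $4,000 minimum.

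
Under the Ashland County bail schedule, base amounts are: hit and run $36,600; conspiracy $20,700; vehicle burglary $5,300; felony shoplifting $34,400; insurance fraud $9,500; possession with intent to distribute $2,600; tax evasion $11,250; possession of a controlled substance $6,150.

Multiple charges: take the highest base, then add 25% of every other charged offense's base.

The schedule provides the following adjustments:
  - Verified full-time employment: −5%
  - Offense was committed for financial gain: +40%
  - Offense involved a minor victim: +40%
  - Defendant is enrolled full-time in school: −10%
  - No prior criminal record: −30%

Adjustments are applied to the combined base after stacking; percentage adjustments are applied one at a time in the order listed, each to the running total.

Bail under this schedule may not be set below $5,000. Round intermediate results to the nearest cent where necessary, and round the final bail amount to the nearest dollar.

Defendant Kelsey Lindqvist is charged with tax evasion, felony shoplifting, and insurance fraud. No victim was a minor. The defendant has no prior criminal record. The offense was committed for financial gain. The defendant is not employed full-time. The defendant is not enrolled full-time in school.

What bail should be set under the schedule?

$38,796

Base amounts from the schedule: tax evasion $11,250; felony shoplifting $34,400; insurance fraud $9,500.
Stacking rule: highest base plus 25% of each additional charge. Highest is felony shoplifting at $34,400. Additional: $11,250 × 25% = $2,812.50; $9,500 × 25% = $2,375. Combined base = $34,400 + $5,187.50 = $39,587.50.
Offense was committed for financial gain (+40%): $39,587.50 × 1.4 = $55,422.50.
No prior criminal record (−30%): $55,422.50 × 0.7 = $38,795.75.
$38,795.75 is at or above the $5,000 minimum.
Rounded to the nearest dollar: $38,796.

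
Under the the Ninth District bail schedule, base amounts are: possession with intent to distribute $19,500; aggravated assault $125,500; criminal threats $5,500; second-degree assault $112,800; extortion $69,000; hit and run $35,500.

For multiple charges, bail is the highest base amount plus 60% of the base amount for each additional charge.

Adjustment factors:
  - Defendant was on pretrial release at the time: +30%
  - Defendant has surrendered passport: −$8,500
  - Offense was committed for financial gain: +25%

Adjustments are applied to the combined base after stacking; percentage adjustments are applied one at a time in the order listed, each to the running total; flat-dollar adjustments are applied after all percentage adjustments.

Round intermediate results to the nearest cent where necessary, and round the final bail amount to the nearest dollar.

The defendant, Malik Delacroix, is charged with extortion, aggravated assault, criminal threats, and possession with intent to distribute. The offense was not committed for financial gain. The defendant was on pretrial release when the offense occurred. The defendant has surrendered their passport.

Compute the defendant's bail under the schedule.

Base amounts from the schedule: extortion $69,000; aggravated assault $125,500; criminal threats $5,500; possession with intent to distribute $19,500.
Stacking rule: highest base plus 60% of each additional charge. Highest is aggravated assault at $125,500. Additional: $69,000 × 60% = $41,400; $5,500 × 60% = $3,300; $19,500 × 60% = $11,700. Combined base = $125,500 + $56,400 = $181,900.
Defendant was on pretrial release at the time (+30%): $181,900 × 1.3 = $236,470.
Defendant has surrendered passport (−$8,500 flat): $236,470 − $8,500 = $227,970.

$227,970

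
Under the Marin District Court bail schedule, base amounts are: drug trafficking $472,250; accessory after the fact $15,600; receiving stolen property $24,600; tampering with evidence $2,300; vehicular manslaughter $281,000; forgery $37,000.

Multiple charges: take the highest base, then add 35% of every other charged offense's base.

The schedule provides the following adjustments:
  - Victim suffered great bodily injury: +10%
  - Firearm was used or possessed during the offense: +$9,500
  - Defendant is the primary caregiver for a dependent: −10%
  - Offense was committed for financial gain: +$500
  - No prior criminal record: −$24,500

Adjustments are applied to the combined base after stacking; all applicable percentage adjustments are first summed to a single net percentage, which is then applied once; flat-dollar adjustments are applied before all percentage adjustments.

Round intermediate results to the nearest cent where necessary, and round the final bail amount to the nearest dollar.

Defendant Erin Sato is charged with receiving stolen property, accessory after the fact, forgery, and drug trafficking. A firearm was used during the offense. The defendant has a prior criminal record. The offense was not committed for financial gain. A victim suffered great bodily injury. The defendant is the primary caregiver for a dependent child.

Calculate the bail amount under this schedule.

$508,770

Base amounts from the schedule: receiving stolen property $24,600; accessory after the fact $15,600; forgery $37,000; drug trafficking $472,250.
Stacking rule: highest base plus 35% of each additional charge. Highest is drug trafficking at $472,250. Additional: $24,600 × 35% = $8,610; $15,600 × 35% = $5,460; $37,000 × 35% = $12,950. Combined base = $472,250 + $27,020 = $499,270.
Firearm was used or possessed during the offense (+$9,500 flat): $499,270 + $9,500 = $508,770.
Net percentage adjustment: +10% −10% = +0%. $508,770 × 1 = $508,770.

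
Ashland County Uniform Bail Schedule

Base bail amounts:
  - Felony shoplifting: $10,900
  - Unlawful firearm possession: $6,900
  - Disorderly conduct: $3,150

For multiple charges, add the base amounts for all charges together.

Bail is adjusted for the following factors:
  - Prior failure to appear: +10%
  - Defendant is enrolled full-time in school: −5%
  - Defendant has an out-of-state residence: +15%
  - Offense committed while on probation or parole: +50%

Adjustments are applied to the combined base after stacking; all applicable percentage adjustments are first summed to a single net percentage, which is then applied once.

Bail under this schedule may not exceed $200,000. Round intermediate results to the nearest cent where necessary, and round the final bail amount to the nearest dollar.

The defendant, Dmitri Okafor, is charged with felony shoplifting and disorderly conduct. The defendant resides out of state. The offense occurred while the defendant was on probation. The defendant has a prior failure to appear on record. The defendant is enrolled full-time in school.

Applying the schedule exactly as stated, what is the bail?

$23,885

Base amounts from the schedule: felony shoplifting $10,900; disorderly conduct $3,150.
Stacking rule: sum of all bases. $10,900 + $3,150 = $14,050.
Net percentage adjustment: +10% −5% +15% +50% = +70%. $14,050 × 1.7 = $23,885.
$23,885 is within the $200,000 maximum.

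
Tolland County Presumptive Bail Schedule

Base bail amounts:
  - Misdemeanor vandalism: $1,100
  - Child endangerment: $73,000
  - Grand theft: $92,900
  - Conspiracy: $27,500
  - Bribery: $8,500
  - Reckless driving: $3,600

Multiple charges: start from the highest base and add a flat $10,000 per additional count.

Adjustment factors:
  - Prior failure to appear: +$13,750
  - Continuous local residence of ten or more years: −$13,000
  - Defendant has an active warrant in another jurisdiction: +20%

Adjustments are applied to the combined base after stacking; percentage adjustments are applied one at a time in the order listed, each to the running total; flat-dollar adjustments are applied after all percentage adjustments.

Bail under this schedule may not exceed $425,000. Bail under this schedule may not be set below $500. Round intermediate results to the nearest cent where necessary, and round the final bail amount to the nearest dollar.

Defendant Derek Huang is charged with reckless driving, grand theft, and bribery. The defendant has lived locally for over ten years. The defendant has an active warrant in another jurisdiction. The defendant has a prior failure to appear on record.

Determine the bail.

Base amounts from the schedule: reckless driving $3,600; grand theft $92,900; bribery $8,500.
Stacking rule: highest base plus $10,000 per additional charge. Highest is grand theft at $92,900; 2 additional charges → +$20,000. Combined base = $112,900.
Defendant has an active warrant in another jurisdiction (+20%): $112,900 × 1.2 = $135,480.
Prior failure to appear (+$13,750 flat): $135,480 + $13,750 = $149,230.
Continuous local residence of ten or more years (−$13,000 flat): $149,230 − $13,000 = $136,230.
$136,230 is within the $425,000 maximum.
$136,230 is at or above the $500 minimum.

$136,230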